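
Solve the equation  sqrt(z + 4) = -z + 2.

z = 0

Square both sides: z + 4 = (-z + 2)^2.
Expand and rearrange: z^2 - 5z = 0.
Solving gives z = 5 or z = 0.
Check each candidate in the original equation:
  z = 5: sqrt(9) = 3, while -z + 2 = -3 — extraneous.
  z = 0: sqrt(4) = 2, while -z + 2 = 2 — valid.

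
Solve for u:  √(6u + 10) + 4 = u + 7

u = -1 or u = 1

Isolate the radical: √(6u + 10) = u + 3.
Square both sides: 6u + 10 = (u + 3)².
Expand and rearrange: u² - 1 = 0.
Solving gives u = 1 or u = -1.
Check each candidate in the original equation:
  u = 1: √(16) = 4, while u + 3 = 4 — valid.
  u = -1: √(4) = 2, while u + 3 = 2 — valid.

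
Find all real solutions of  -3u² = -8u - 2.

Rearrange to standard form: -3u² + 8u + 2 = 0.
Discriminant: (8)² − 4·(-3)·2 = 88.
Quadratic formula: u = (-8 ± √88) / (-6).
So u = 4/3 - √(22)/3 ≈ -0.2301 or u = 4/3 + √(22)/3 ≈ 2.8968.

u = -0.2301 or u = 2.8968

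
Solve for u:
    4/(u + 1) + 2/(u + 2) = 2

Multiply both sides by (u + 1)(u + 2):
4(u + 2) + 2(u + 1) = 2(u + 1)(u + 2).
Expand and collect terms: 2u^2 - 6 = 0.
By the quadratic formula, u = (0 +/- sqrt(48)) / 4, so u ~= 1.7321 or u ~= -1.7321.
Neither value makes a denominator zero (u != -1, u != -2), so both are valid.

u = -1.7321 or u = 1.7321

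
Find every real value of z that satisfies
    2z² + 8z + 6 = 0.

Factor: 2(z + 3)(z + 1) = 0.
So z = -3 or z = -1.

z = -3 or z = -1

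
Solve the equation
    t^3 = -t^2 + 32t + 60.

t = -5 or t = -2 or t = 6

Rearrange: t^3 + t^2 - 32t - 60 = 0.
Possible rational roots are divisors of -60. Testing t = -5 gives 0, so (t + 5) is a factor.
Divide: t^3 + t^2 - 32t - 60 = (t + 5)(t^2 - 4t - 12).
Factor the quadratic: t = 6 or t = -2.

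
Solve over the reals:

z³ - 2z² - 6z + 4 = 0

Possible rational roots are divisors of 4. Testing z = -2 gives 0, so (z + 2) is a factor.
Divide: z³ - 2z² - 6z + 4 = (z + 2)(z² - 4z + 2).
Apply the quadratic formula to z² - 4z + 2 = 0: z = (4 ± √8)/2, i.e. z ≈ 3.4142 or z ≈ 0.5858.

z = -2 or z = 0.5858 or z = 3.4142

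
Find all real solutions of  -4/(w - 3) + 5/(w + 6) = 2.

w = -1.5 or w = -1

Multiply both sides by (w - 3)(w + 6):
-4(w + 6) + 5(w - 3) = 2(w - 3)(w + 6).
Expand and collect terms: 2w^2 + 5w + 3 = 0.
Factor or apply the quadratic formula: w = -1 or w = -1.5.
Neither value makes a denominator zero (w != 3, w != -6), so both are valid.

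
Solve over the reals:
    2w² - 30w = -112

w = 7 or w = 8

Bring every term to one side: 2w² - 30w + 112 = 0.
Factor: 2(w - 7)(w - 8) = 0.
So w = 7 or w = 8.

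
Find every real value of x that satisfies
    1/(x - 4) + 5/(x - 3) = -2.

Multiply both sides by (x - 4)(x - 3):
(x - 3) + 5(x - 4) = -2(x - 4)(x - 3).
Expand and collect terms: -2x^2 + 8x - 1 = 0.
By the quadratic formula, x = (-8 +/- sqrt(56)) / -4, so x ~= 0.1292 or x ~= 3.8708.
Neither value makes a denominator zero (x != 4, x != 3), so both are valid.

x = 0.1292 or x = 3.8708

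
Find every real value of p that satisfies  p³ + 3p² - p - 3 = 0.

p = -3 or p = -1 or p = 1

Possible rational roots are divisors of -3. Testing p = -3 gives 0, so (p + 3) is a factor.
Divide: p³ + 3p² - p - 3 = (p + 3)(p² - 1).
Factor the quadratic: p = 1 or p = -1.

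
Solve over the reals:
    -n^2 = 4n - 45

n = -9 or n = 5

Bring every term to one side: -n^2 - 4n + 45 = 0.
Factor: -1(n + 9)(n - 5) = 0.
So n = -9 or n = 5.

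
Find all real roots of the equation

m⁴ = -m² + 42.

Let u = m². The equation becomes u² + u - 42 = 0.
Factor: (u - 6)(u + 7) = 0, so u = 6 or u = -7.
m² = 6 gives m = ±√(6) ≈ ±2.4495.
m² = -7 < 0 has no real solution.

m = -2.4495 or m = 2.4495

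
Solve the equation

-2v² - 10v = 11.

Rearrange to standard form: -2v² - 10v - 11 = 0.
Discriminant: (-10)² − 4·(-2)·(-11) = 12.
Quadratic formula: v = (10 ± √12) / (-4).
So v = -5/2 - √(3)/2 ≈ -3.366 or v = -5/2 + √(3)/2 ≈ -1.634.

v = -3.366 or v = -1.634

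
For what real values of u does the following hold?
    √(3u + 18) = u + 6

u = -6 or u = -3

Square both sides: 3u + 18 = (u + 6)².
Expand and rearrange: u² + 9u + 18 = 0.
Solving gives u = -3 or u = -6.
Check each candidate in the original equation:
  u = -3: √(9) = 3, while u + 6 = 3 — valid.
  u = -6: √(0) = 0, while u + 6 = 0 — valid.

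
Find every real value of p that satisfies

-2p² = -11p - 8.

Rearrange to standard form: -2p² + 11p + 8 = 0.
Discriminant: (11)² − 4·(-2)·8 = 185.
Quadratic formula: p = (-11 ± √185) / (-4).
So p = 11/4 - √(185)/4 ≈ -0.6504 or p = 11/4 + √(185)/4 ≈ 6.1504.

p = -0.6504 or p = 6.1504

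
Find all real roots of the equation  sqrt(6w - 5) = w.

Square both sides: 6w - 5 = (w)^2.
Expand and rearrange: w^2 - 6w + 5 = 0.
Solving gives w = 5 or w = 1.
Check each candidate in the original equation:
  w = 5: sqrt(25) = 5, while w = 5 — valid.
  w = 1: sqrt(1) = 1, while w = 1 — valid.

w = 1 or w = 5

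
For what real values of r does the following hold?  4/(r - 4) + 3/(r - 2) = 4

Multiply both sides by (r - 4)(r - 2):
4(r - 2) + 3(r - 4) = 4(r - 4)(r - 2).
Expand and collect terms: 4r² - 31r + 52 = 0.
By the quadratic formula, r = (31 ± √129) / 8, so r ≈ 5.2947 or r ≈ 2.4553.
Neither value makes a denominator zero (r ≠ 4, r ≠ 2), so both are valid.

r = 2.4553 or r = 5.2947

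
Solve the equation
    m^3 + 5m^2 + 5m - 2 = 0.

Possible rational roots are divisors of -2. Testing m = -2 gives 0, so (m + 2) is a factor.
Divide: m^3 + 5m^2 + 5m - 2 = (m + 2)(m^2 + 3m - 1).
Apply the quadratic formula to m^2 + 3m - 1 = 0: m = (-3 +/- sqrt(13))/2, i.e. m ~= 0.3028 or m ~= -3.3028.

m = -3.3028 or m = -2 or m = 0.3028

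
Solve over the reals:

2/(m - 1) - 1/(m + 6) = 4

m = -6.2338 or m = 1.4838

Multiply both sides by (m - 1)(m + 6):
2(m + 6) - (m - 1) = 4(m - 1)(m + 6).
Expand and collect terms: 4m² + 19m - 37 = 0.
By the quadratic formula, m = (-19 ± √953) / 8, so m ≈ 1.4838 or m ≈ -6.2338.
Neither value makes a denominator zero (m ≠ 1, m ≠ -6), so both are valid.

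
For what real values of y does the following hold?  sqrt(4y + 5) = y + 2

Square both sides: 4y + 5 = (y + 2)^2.
Expand and rearrange: y^2 - 1 = 0.
Solving gives y = 1 or y = -1.
Check each candidate in the original equation:
  y = 1: sqrt(9) = 3, while y + 2 = 3 — valid.
  y = -1: sqrt(1) = 1, while y + 2 = 1 — valid.

y = -1 or y = 1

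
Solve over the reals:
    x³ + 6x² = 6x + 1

x = -6.8541 or x = -0.1459 or x = 1

Rearrange: x³ + 6x² - 6x - 1 = 0.
Possible rational roots are divisors of -1. Testing x = 1 gives 0, so (x - 1) is a factor.
Divide: x³ + 6x² - 6x - 1 = (x - 1)(x² + 7x + 1).
Apply the quadratic formula to x² + 7x + 1 = 0: x = (-7 ± √45)/2, i.e. x ≈ -0.1459 or x ≈ -6.8541.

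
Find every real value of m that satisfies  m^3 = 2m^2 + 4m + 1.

Rearrange: m^3 - 2m^2 - 4m - 1 = 0.
Possible rational roots are divisors of -1. Testing m = -1 gives 0, so (m + 1) is a factor.
Divide: m^3 - 2m^2 - 4m - 1 = (m + 1)(m^2 - 3m - 1).
Apply the quadratic formula to m^2 - 3m - 1 = 0: m = (3 +/- sqrt(13))/2, i.e. m ~= 3.3028 or m ~= -0.3028.

m = -1 or m = -0.3028 or m = 3.3028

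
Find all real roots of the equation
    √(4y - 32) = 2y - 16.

Square both sides: 4y - 32 = (2y - 16)².
Expand and rearrange: 4y² - 68y + 288 = 0.
Solving gives y = 9 or y = 8.
Check each candidate in the original equation:
  y = 9: √(4) = 2, while 2y - 16 = 2 — valid.
  y = 8: √(0) = 0, while 2y - 16 = 0 — valid.

y = 8 or y = 9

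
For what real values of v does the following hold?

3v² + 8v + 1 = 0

Discriminant: (8)² − 4·3·1 = 52.
Quadratic formula: v = (-8 ± √52) / 6.
So v = -4/3 + √(13)/3 ≈ -0.1315 or v = -4/3 - √(13)/3 ≈ -2.5352.

v = -2.5352 or v = -0.1315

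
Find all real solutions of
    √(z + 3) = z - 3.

z = 6

Square both sides: z + 3 = (z - 3)².
Expand and rearrange: z² - 7z + 6 = 0.
Solving gives z = 6 or z = 1.
Check each candidate in the original equation:
  z = 6: √(9) = 3, while z - 3 = 3 — valid.
  z = 1: √(4) = 2, while z - 3 = -2 — extraneous.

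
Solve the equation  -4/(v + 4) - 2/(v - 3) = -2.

Multiply both sides by (v + 4)(v - 3):
-4(v - 3) - 2(v + 4) = -2(v + 4)(v - 3).
Expand and collect terms: -2v^2 + 4v + 20 = 0.
By the quadratic formula, v = (-4 +/- sqrt(176)) / -4, so v ~= -2.3166 or v ~= 4.3166.
Neither value makes a denominator zero (v != -4, v != 3), so both are valid.

v = -2.3166 or v = 4.3166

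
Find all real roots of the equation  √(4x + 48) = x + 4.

x = 4

Square both sides: 4x + 48 = (x + 4)².
Expand and rearrange: x² + 4x - 32 = 0.
Solving gives x = 4 or x = -8.
Check each candidate in the original equation:
  x = 4: √(64) = 8, while x + 4 = 8 — valid.
  x = -8: √(16) = 4, while x + 4 = -4 — extraneous.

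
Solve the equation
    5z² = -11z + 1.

z = -2.2874 or z = 0.0874

Rearrange to standard form: 5z² + 11z - 1 = 0.
Discriminant: (11)² − 4·5·(-1) = 141.
Quadratic formula: z = (-11 ± √141) / 10.
So z = -11/10 + √(141)/10 ≈ 0.0874 or z = -√(141)/10 - 11/10 ≈ -2.2874.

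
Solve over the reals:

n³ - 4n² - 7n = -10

Rearrange: n³ - 4n² - 7n + 10 = 0.
Possible rational roots are divisors of 10. Testing n = -2 gives 0, so (n + 2) is a factor.
Divide: n³ - 4n² - 7n + 10 = (n + 2)(n² - 6n + 5).
Factor the quadratic: n = 5 or n = 1.

n = -2 or n = 1 or n = 5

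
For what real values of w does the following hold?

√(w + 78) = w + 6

Square both sides: w + 78 = (w + 6)².
Expand and rearrange: w² + 11w - 42 = 0.
Solving gives w = 3 or w = -14.
Check each candidate in the original equation:
  w = 3: √(81) = 9, while w + 6 = 9 — valid.
  w = -14: √(64) = 8, while w + 6 = -8 — extraneous.

w = 3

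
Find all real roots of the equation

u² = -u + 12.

Bring every term to one side: u² + u - 12 = 0.
Factor: (u - 3)(u + 4) = 0.
So u = 3 or u = -4.

u = -4 or u = 3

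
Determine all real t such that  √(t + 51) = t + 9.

Square both sides: t + 51 = (t + 9)².
Expand and rearrange: t² + 17t + 30 = 0.
Solving gives t = -2 or t = -15.
Check each candidate in the original equation:
  t = -2: √(49) = 7, while t + 9 = 7 — valid.
  t = -15: √(36) = 6, while t + 9 = -6 — extraneous.

t = -2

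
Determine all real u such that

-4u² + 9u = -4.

Rearrange to standard form: -4u² + 9u + 4 = 0.
Discriminant: (9)² − 4·(-4)·4 = 145.
Quadratic formula: u = (-9 ± √145) / (-8).
So u = 9/8 - √(145)/8 ≈ -0.3802 or u = 9/8 + √(145)/8 ≈ 2.6302.

u = -0.3802 or u = 2.6302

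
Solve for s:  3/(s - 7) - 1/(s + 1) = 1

s = -1.7446 or s = 9.7446

Multiply both sides by (s - 7)(s + 1):
3(s + 1) - (s - 7) = (s - 7)(s + 1).
Expand and collect terms: s^2 - 8s - 17 = 0.
By the quadratic formula, s = (8 +/- sqrt(132)) / 2, so s ~= 9.7446 or s ~= -1.7446.
Neither value makes a denominator zero (s != 7, s != -1), so both are valid.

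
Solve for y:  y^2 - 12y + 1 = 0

y = 0.0839 or y = 11.9161

Discriminant: (-12)^2 - 4*1*1 = 140.
Quadratic formula: y = (12 +/- sqrt(140)) / 2.
So y = sqrt(35) + 6 ~= 11.9161 or y = 6 - sqrt(35) ~= 0.0839.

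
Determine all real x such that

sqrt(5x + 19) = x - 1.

x = 9

Square both sides: 5x + 19 = (x - 1)^2.
Expand and rearrange: x^2 - 7x - 18 = 0.
Solving gives x = 9 or x = -2.
Check each candidate in the original equation:
  x = 9: sqrt(64) = 8, while x - 1 = 8 — valid.
  x = -2: sqrt(9) = 3, while x - 1 = -3 — extraneous.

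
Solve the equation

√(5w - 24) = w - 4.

Square both sides: 5w - 24 = (w - 4)².
Expand and rearrange: w² - 13w + 40 = 0.
Solving gives w = 8 or w = 5.
Check each candidate in the original equation:
  w = 8: √(16) = 4, while w - 4 = 4 — valid.
  w = 5: √(1) = 1, while w - 4 = 1 — valid.

w = 5 or w = 8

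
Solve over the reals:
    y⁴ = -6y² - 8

No real solutions.

Let u = y². The equation becomes u² + 6u + 8 = 0.
Factor: (u + 2)(u + 4) = 0, so u = -2 or u = -4.
y² = -2 < 0 has no real solution.
y² = -4 < 0 has no real solution.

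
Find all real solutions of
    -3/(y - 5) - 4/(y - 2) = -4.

y = 2.75 or y = 6

Multiply both sides by (y - 5)(y - 2):
-3(y - 2) - 4(y - 5) = -4(y - 5)(y - 2).
Expand and collect terms: -4y² + 35y - 66 = 0.
Factor or apply the quadratic formula: y = 2.75 or y = 6.
Neither value makes a denominator zero (y ≠ 5, y ≠ 2), so both are valid.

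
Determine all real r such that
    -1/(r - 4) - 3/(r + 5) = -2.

r = -3.5927 or r = 4.5927

Multiply both sides by (r - 4)(r + 5):
-(r + 5) - 3(r - 4) = -2(r - 4)(r + 5).
Expand and collect terms: -2r² + 2r + 33 = 0.
By the quadratic formula, r = (-2 ± √268) / -4, so r ≈ -3.5927 or r ≈ 4.5927.
Neither value makes a denominator zero (r ≠ 4, r ≠ -5), so both are valid.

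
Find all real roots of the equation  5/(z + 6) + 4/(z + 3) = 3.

z = -5 or z = -1

Multiply both sides by (z + 6)(z + 3):
5(z + 3) + 4(z + 6) = 3(z + 6)(z + 3).
Expand and collect terms: 3z^2 + 18z + 15 = 0.
Factor or apply the quadratic formula: z = -1 or z = -5.
Neither value makes a denominator zero (z != -6, z != -3), so both are valid.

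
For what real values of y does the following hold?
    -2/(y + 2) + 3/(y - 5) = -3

Multiply both sides by (y + 2)(y - 5):
-2(y - 5) + 3(y + 2) = -3(y + 2)(y - 5).
Expand and collect terms: -3y^2 + 8y + 14 = 0.
By the quadratic formula, y = (-8 +/- sqrt(232)) / -6, so y ~= -1.2053 or y ~= 3.8719.
Neither value makes a denominator zero (y != -2, y != 5), so both are valid.

y = -1.2053 or y = 3.8719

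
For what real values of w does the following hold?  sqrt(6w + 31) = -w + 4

w = -1

Square both sides: 6w + 31 = (-w + 4)^2.
Expand and rearrange: w^2 - 14w - 15 = 0.
Solving gives w = 15 or w = -1.
Check each candidate in the original equation:
  w = 15: sqrt(121) = 11, while -w + 4 = -11 — extraneous.
  w = -1: sqrt(25) = 5, while -w + 4 = 5 — valid.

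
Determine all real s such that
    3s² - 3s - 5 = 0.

s = -0.8844 or s = 1.8844

Discriminant: (-3)² − 4·3·(-5) = 69.
Quadratic formula: s = (3 ± √69) / 6.
So s = 1/2 + √(69)/6 ≈ 1.8844 or s = 1/2 - √(69)/6 ≈ -0.8844.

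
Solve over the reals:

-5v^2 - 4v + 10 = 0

v = -1.8697 or v = 1.0697

Discriminant: (-4)^2 - 4*(-5)*10 = 216.
Quadratic formula: v = (4 +/- sqrt(216)) / (-10).
So v = -3*sqrt(6)/5 - 2/5 ~= -1.8697 or v = -2/5 + 3*sqrt(6)/5 ~= 1.0697.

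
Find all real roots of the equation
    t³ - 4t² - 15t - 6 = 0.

t = -2 or t = -0.4641 or t = 6.4641

Possible rational roots are divisors of -6. Testing t = -2 gives 0, so (t + 2) is a factor.
Divide: t³ - 4t² - 15t - 6 = (t + 2)(t² - 6t - 3).
Apply the quadratic formula to t² - 6t - 3 = 0: t = (6 ± √48)/2, i.e. t ≈ 6.4641 or t ≈ -0.4641.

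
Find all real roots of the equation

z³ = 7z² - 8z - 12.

z = -0.8284 or z = 3 or z = 4.8284

Rearrange: z³ - 7z² + 8z + 12 = 0.
Possible rational roots are divisors of 12. Testing z = 3 gives 0, so (z - 3) is a factor.
Divide: z³ - 7z² + 8z + 12 = (z - 3)(z² - 4z - 4).
Apply the quadratic formula to z² - 4z - 4 = 0: z = (4 ± √32)/2, i.e. z ≈ 4.8284 or z ≈ -0.8284.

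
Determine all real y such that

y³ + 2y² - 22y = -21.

Rearrange: y³ + 2y² - 22y + 21 = 0.
Possible rational roots are divisors of 21. Testing y = 3 gives 0, so (y - 3) is a factor.
Divide: y³ + 2y² - 22y + 21 = (y - 3)(y² + 5y - 7).
Apply the quadratic formula to y² + 5y - 7 = 0: y = (-5 ± √53)/2, i.e. y ≈ 1.1401 or y ≈ -6.1401.

y = -6.1401 or y = 1.1401 or y = 3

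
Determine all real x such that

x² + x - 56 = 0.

x = -8 or x = 7

Factor: (x - 7)(x + 8) = 0.
So x = 7 or x = -8.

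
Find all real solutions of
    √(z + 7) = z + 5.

Square both sides: z + 7 = (z + 5)².
Expand and rearrange: z² + 9z + 18 = 0.
Solving gives z = -3 or z = -6.
Check each candidate in the original equation:
  z = -3: √(4) = 2, while z + 5 = 2 — valid.
  z = -6: √(1) = 1, while z + 5 = -1 — extraneous.

z = -3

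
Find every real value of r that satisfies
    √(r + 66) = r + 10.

r = -2

Square both sides: r + 66 = (r + 10)².
Expand and rearrange: r² + 19r + 34 = 0.
Solving gives r = -2 or r = -17.
Check each candidate in the original equation:
  r = -2: √(64) = 8, while r + 10 = 8 — valid.
  r = -17: √(49) = 7, while r + 10 = -7 — extraneous.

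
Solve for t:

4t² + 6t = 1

Rearrange to standard form: 4t² + 6t - 1 = 0.
Discriminant: (6)² − 4·4·(-1) = 52.
Quadratic formula: t = (-6 ± √52) / 8.
So t = -3/4 + √(13)/4 ≈ 0.1514 or t = -√(13)/4 - 3/4 ≈ -1.6514.

t = -1.6514 or t = 0.1514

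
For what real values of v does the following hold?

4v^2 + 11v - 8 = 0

Discriminant: (11)^2 - 4*4*(-8) = 249.
Quadratic formula: v = (-11 +/- sqrt(249)) / 8.
So v = -11/8 + sqrt(249)/8 ~= 0.5975 or v = -sqrt(249)/8 - 11/8 ~= -3.3475.

v = -3.3475 or v = 0.5975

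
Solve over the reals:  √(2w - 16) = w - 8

w = 8 or w = 10

Square both sides: 2w - 16 = (w - 8)².
Expand and rearrange: w² - 18w + 80 = 0.
Solving gives w = 10 or w = 8.
Check each candidate in the original equation:
  w = 10: √(4) = 2, while w - 8 = 2 — valid.
  w = 8: √(0) = 0, while w - 8 = 0 — valid.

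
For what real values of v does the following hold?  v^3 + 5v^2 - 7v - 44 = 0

Possible rational roots are divisors of -44. Testing v = -4 gives 0, so (v + 4) is a factor.
Divide: v^3 + 5v^2 - 7v - 44 = (v + 4)(v^2 + v - 11).
Apply the quadratic formula to v^2 + v - 11 = 0: v = (-1 +/- sqrt(45))/2, i.e. v ~= 2.8541 or v ~= -3.8541.

v = -4 or v = -3.8541 or v = 2.8541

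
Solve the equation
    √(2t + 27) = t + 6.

Square both sides: 2t + 27 = (t + 6)².
Expand and rearrange: t² + 10t + 9 = 0.
Solving gives t = -1 or t = -9.
Check each candidate in the original equation:
  t = -1: √(25) = 5, while t + 6 = 5 — valid.
  t = -9: √(9) = 3, while t + 6 = -3 — extraneous.

t = -1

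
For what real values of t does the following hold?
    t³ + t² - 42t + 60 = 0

Possible rational roots are divisors of 60. Testing t = 5 gives 0, so (t - 5) is a factor.
Divide: t³ + t² - 42t + 60 = (t - 5)(t² + 6t - 12).
Apply the quadratic formula to t² + 6t - 12 = 0: t = (-6 ± √84)/2, i.e. t ≈ 1.5826 or t ≈ -7.5826.

t = -7.5826 or t = 1.5826 or t = 5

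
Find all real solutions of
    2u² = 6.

u = -1.7321 or u = 1.7321

Rearrange to standard form: 2u² - 6 = 0.
Discriminant: (0)² − 4·2·(-6) = 48.
Quadratic formula: u = (0 ± √48) / 4.
So u = √(3) ≈ 1.7321 or u = -√(3) ≈ -1.7321.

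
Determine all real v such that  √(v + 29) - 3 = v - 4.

Isolate the radical: √(v + 29) = v - 1.
Square both sides: v + 29 = (v - 1)².
Expand and rearrange: v² - 3v - 28 = 0.
Solving gives v = 7 or v = -4.
Check each candidate in the original equation:
  v = 7: √(36) = 6, while v - 1 = 6 — valid.
  v = -4: √(25) = 5, while v - 1 = -5 — extraneous.

v = 7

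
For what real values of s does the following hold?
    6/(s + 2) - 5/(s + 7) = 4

Multiply both sides by (s + 2)(s + 7):
6(s + 7) - 5(s + 2) = 4(s + 2)(s + 7).
Expand and collect terms: 4s² + 35s + 24 = 0.
Factor or apply the quadratic formula: s = -0.75 or s = -8.
Neither value makes a denominator zero (s ≠ -2, s ≠ -7), so both are valid.

s = -8 or s = -0.75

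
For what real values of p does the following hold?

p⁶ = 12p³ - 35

p = 1.71 or p = 1.9129

Let u = p³. The equation becomes u² - 12u + 35 = 0.
Factor: (u - 7)(u - 5) = 0, so u = 7 or u = 5.
p³ = 7 gives p = ∛(7) ≈ 1.9129.
p³ = 5 gives p = ∛(5) ≈ 1.71.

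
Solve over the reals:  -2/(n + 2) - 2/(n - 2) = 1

n = -4.8284 or n = 0.8284

Multiply both sides by (n + 2)(n - 2):
-2(n - 2) - 2(n + 2) = (n + 2)(n - 2).
Expand and collect terms: n² + 4n - 4 = 0.
By the quadratic formula, n = (-4 ± √32) / 2, so n ≈ 0.8284 or n ≈ -4.8284.
Neither value makes a denominator zero (n ≠ -2, n ≠ 2), so both are valid.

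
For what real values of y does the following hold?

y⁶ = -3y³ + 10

y = -1.71 or y = 1.2599

Let u = y³. The equation becomes u² + 3u - 10 = 0.
Factor: (u + 5)(u - 2) = 0, so u = -5 or u = 2.
y³ = -5 gives y = -∛(5) ≈ -1.71.
y³ = 2 gives y = ∛(2) ≈ 1.2599.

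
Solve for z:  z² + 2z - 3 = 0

Factor: (z + 3)(z - 1) = 0.
So z = -3 or z = 1.

z = -3 or z = 1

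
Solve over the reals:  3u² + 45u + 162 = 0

Factor: 3(u + 9)(u + 6) = 0.
So u = -9 or u = -6.

u = -9 or u = -6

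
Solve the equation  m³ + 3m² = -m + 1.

m = -2.4142 or m = -1 or m = 0.4142

Rearrange: m³ + 3m² + m - 1 = 0.
Possible rational roots are divisors of -1. Testing m = -1 gives 0, so (m + 1) is a factor.
Divide: m³ + 3m² + m - 1 = (m + 1)(m² + 2m - 1).
Apply the quadratic formula to m² + 2m - 1 = 0: m = (-2 ± √8)/2, i.e. m ≈ 0.4142 or m ≈ -2.4142.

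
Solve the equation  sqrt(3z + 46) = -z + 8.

z = 1

Square both sides: 3z + 46 = (-z + 8)^2.
Expand and rearrange: z^2 - 19z + 18 = 0.
Solving gives z = 18 or z = 1.
Check each candidate in the original equation:
  z = 18: sqrt(100) = 10, while -z + 8 = -10 — extraneous.
  z = 1: sqrt(49) = 7, while -z + 8 = 7 — valid.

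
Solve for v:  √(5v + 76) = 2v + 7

Square both sides: 5v + 76 = (2v + 7)².
Expand and rearrange: 4v² + 23v - 27 = 0.
Solving gives v = 1 or v = -6.75.
Check each candidate in the original equation:
  v = 1: √(81) = 9, while 2v + 7 = 9 — valid.
  v = -6.75: √(42.25) = 6.5, while 2v + 7 = -6.5 — extraneous.

v = 1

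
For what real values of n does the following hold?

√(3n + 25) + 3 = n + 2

n = 8

Isolate the radical: √(3n + 25) = n - 1.
Square both sides: 3n + 25 = (n - 1)².
Expand and rearrange: n² - 5n - 24 = 0.
Solving gives n = 8 or n = -3.
Check each candidate in the original equation:
  n = 8: √(49) = 7, while n - 1 = 7 — valid.
  n = -3: √(16) = 4, while n - 1 = -4 — extraneous.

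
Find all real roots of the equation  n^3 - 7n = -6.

Rearrange: n^3 - 7n + 6 = 0.
Possible rational roots are divisors of 6. Testing n = 1 gives 0, so (n - 1) is a factor.
Divide: n^3 - 7n + 6 = (n - 1)(n^2 + n - 6).
Factor the quadratic: n = 2 or n = -3.

n = -3 or n = 1 or n = 2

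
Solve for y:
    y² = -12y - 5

y = -11.5678 or y = -0.4322

Rearrange to standard form: y² + 12y + 5 = 0.
Discriminant: (12)² − 4·1·5 = 124.
Quadratic formula: y = (-12 ± √124) / 2.
So y = -6 + √(31) ≈ -0.4322 or y = -6 - √(31) ≈ -11.5678.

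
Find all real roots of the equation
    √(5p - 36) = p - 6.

Square both sides: 5p - 36 = (p - 6)².
Expand and rearrange: p² - 17p + 72 = 0.
Solving gives p = 9 or p = 8.
Check each candidate in the original equation:
  p = 9: √(9) = 3, while p - 6 = 3 — valid.
  p = 8: √(4) = 2, while p - 6 = 2 — valid.

p = 8 or p = 9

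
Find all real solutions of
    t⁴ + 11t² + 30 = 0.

Let u = t². The equation becomes u² + 11u + 30 = 0.
Factor: (u + 5)(u + 6) = 0, so u = -5 or u = -6.
t² = -5 < 0 has no real solution.
t² = -6 < 0 has no real solution.

No real solutions.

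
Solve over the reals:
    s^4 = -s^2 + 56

Let u = s^2. The equation becomes u^2 + u - 56 = 0.
Factor: (u + 8)(u - 7) = 0, so u = -8 or u = 7.
s^2 = -8 < 0 has no real solution.
s^2 = 7 gives s = +/-sqrt(7) ~= +/-2.6458.

s = -2.6458 or s = 2.6458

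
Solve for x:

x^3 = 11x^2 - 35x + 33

x = 1.7639 or x = 3 or x = 6.2361

Rearrange: x^3 - 11x^2 + 35x - 33 = 0.
Possible rational roots are divisors of -33. Testing x = 3 gives 0, so (x - 3) is a factor.
Divide: x^3 - 11x^2 + 35x - 33 = (x - 3)(x^2 - 8x + 11).
Apply the quadratic formula to x^2 - 8x + 11 = 0: x = (8 +/- sqrt(20))/2, i.e. x ~= 6.2361 or x ~= 1.7639.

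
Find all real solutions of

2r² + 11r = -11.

r = -4.1861 or r = -1.3139

Rearrange to standard form: 2r² + 11r + 11 = 0.
Discriminant: (11)² − 4·2·11 = 33.
Quadratic formula: r = (-11 ± √33) / 4.
So r = -11/4 + √(33)/4 ≈ -1.3139 or r = -11/4 - √(33)/4 ≈ -4.1861.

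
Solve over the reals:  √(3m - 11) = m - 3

Square both sides: 3m - 11 = (m - 3)².
Expand and rearrange: m² - 9m + 20 = 0.
Solving gives m = 5 or m = 4.
Check each candidate in the original equation:
  m = 5: √(4) = 2, while m - 3 = 2 — valid.
  m = 4: √(1) = 1, while m - 3 = 1 — valid.

m = 4 or m = 5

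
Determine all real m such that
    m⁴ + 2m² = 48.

m = -2.4495 or m = 2.4495

Let u = m². The equation becomes u² + 2u - 48 = 0.
Factor: (u - 6)(u + 8) = 0, so u = 6 or u = -8.
m² = 6 gives m = ±√(6) ≈ ±2.4495.
m² = -8 < 0 has no real solution.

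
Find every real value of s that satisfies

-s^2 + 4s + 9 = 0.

Discriminant: (4)^2 - 4*(-1)*9 = 52.
Quadratic formula: s = (-4 +/- sqrt(52)) / (-2).
So s = 2 - sqrt(13) ~= -1.6056 or s = 2 + sqrt(13) ~= 5.6056.

s = -1.6056 or s = 5.6056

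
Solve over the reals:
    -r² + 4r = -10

Rearrange to standard form: -r² + 4r + 10 = 0.
Discriminant: (4)² − 4·(-1)·10 = 56.
Quadratic formula: r = (-4 ± √56) / (-2).
So r = 2 - √(14) ≈ -1.7417 or r = 2 + √(14) ≈ 5.7417.

r = -1.7417 or r = 5.7417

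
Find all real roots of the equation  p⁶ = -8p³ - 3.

p = -1.9666 or p = -0.7334

Let u = p³. The equation becomes u² + 8u + 3 = 0.
By the quadratic formula, u = -4 + √(13) or u = -4 - √(13).
p³ = -4 + √(13) gives p = -∛(4 - √(13)) ≈ -0.7334.
p³ = -4 - √(13) gives p = -∛(√(13) + 4) ≈ -1.9666.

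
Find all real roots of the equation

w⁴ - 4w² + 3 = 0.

w = -1.7321 or w = -1 or w = 1 or w = 1.7321

Let u = w². The equation becomes u² - 4u + 3 = 0.
Factor: (u - 3)(u - 1) = 0, so u = 3 or u = 1.
w² = 3 gives w = ±√(3) ≈ ±1.7321.
w² = 1 gives w = ±1.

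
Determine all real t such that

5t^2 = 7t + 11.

t = -0.9401 or t = 2.3401

Rearrange to standard form: 5t^2 - 7t - 11 = 0.
Discriminant: (-7)^2 - 4*5*(-11) = 269.
Quadratic formula: t = (7 +/- sqrt(269)) / 10.
So t = 7/10 + sqrt(269)/10 ~= 2.3401 or t = 7/10 - sqrt(269)/10 ~= -0.9401.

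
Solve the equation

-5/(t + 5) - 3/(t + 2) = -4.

t = -4.0811 or t = -0.9189

Multiply both sides by (t + 5)(t + 2):
-5(t + 2) - 3(t + 5) = -4(t + 5)(t + 2).
Expand and collect terms: -4t^2 - 20t - 15 = 0.
By the quadratic formula, t = (20 +/- sqrt(160)) / -8, so t ~= -4.0811 or t ~= -0.9189.
Neither value makes a denominator zero (t != -5, t != -2), so both are valid.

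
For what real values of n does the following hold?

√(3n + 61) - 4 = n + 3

Isolate the radical: √(3n + 61) = n + 7.
Square both sides: 3n + 61 = (n + 7)².
Expand and rearrange: n² + 11n - 12 = 0.
Solving gives n = 1 or n = -12.
Check each candidate in the original equation:
  n = 1: √(64) = 8, while n + 7 = 8 — valid.
  n = -12: √(25) = 5, while n + 7 = -5 — extraneous.

n = 1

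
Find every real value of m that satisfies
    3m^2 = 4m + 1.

m = -0.2153 or m = 1.5486

Rearrange to standard form: 3m^2 - 4m - 1 = 0.
Discriminant: (-4)^2 - 4*3*(-1) = 28.
Quadratic formula: m = (4 +/- sqrt(28)) / 6.
So m = 2/3 + sqrt(7)/3 ~= 1.5486 or m = 2/3 - sqrt(7)/3 ~= -0.2153.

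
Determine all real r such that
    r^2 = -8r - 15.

Bring every term to one side: r^2 + 8r + 15 = 0.
Factor: (r + 3)(r + 5) = 0.
So r = -3 or r = -5.

r = -5 or r = -3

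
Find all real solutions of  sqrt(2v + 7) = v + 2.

v = 1

Square both sides: 2v + 7 = (v + 2)^2.
Expand and rearrange: v^2 + 2v - 3 = 0.
Solving gives v = 1 or v = -3.
Check each candidate in the original equation:
  v = 1: sqrt(9) = 3, while v + 2 = 3 — valid.
  v = -3: sqrt(1) = 1, while v + 2 = -1 — extraneous.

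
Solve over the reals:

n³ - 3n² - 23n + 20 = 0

n = -4 or n = 0.8074 or n = 6.1926

Possible rational roots are divisors of 20. Testing n = -4 gives 0, so (n + 4) is a factor.
Divide: n³ - 3n² - 23n + 20 = (n + 4)(n² - 7n + 5).
Apply the quadratic formula to n² - 7n + 5 = 0: n = (7 ± √29)/2, i.e. n ≈ 6.1926 or n ≈ 0.8074.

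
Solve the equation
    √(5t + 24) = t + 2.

t = 5

Square both sides: 5t + 24 = (t + 2)².
Expand and rearrange: t² - t - 20 = 0.
Solving gives t = 5 or t = -4.
Check each candidate in the original equation:
  t = 5: √(49) = 7, while t + 2 = 7 — valid.
  t = -4: √(4) = 2, while t + 2 = -2 — extraneous.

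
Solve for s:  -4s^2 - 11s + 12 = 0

Discriminant: (-11)^2 - 4*(-4)*12 = 313.
Quadratic formula: s = (11 +/- sqrt(313)) / (-8).
So s = -sqrt(313)/8 - 11/8 ~= -3.5865 or s = -11/8 + sqrt(313)/8 ~= 0.8365.

s = -3.5865 or s = 0.8365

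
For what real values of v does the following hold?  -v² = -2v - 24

v = -4 or v = 6

Bring every term to one side: -v² + 2v + 24 = 0.
Factor: -1(v + 4)(v - 6) = 0.
So v = -4 or v = 6.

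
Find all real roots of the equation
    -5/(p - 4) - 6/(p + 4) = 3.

p = -6.3824 or p = 2.7158

Multiply both sides by (p - 4)(p + 4):
-5(p + 4) - 6(p - 4) = 3(p - 4)(p + 4).
Expand and collect terms: 3p² + 11p - 52 = 0.
By the quadratic formula, p = (-11 ± √745) / 6, so p ≈ 2.7158 or p ≈ -6.3824.
Neither value makes a denominator zero (p ≠ 4, p ≠ -4), so both are valid.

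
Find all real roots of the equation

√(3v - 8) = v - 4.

Square both sides: 3v - 8 = (v - 4)².
Expand and rearrange: v² - 11v + 24 = 0.
Solving gives v = 8 or v = 3.
Check each candidate in the original equation:
  v = 8: √(16) = 4, while v - 4 = 4 — valid.
  v = 3: √(1) = 1, while v - 4 = -1 — extraneous.

v = 8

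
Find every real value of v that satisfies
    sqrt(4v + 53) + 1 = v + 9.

v = -1

Isolate the radical: sqrt(4v + 53) = v + 8.
Square both sides: 4v + 53 = (v + 8)^2.
Expand and rearrange: v^2 + 12v + 11 = 0.
Solving gives v = -1 or v = -11.
Check each candidate in the original equation:
  v = -1: sqrt(49) = 7, while v + 8 = 7 — valid.
  v = -11: sqrt(9) = 3, while v + 8 = -3 — extraneous.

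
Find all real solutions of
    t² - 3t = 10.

Bring every term to one side: t² - 3t - 10 = 0.
Factor: (t + 2)(t - 5) = 0.
So t = -2 or t = 5.

t = -2 or t = 5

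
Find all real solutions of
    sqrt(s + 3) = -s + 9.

Square both sides: s + 3 = (-s + 9)^2.
Expand and rearrange: s^2 - 19s + 78 = 0.
Solving gives s = 13 or s = 6.
Check each candidate in the original equation:
  s = 13: sqrt(16) = 4, while -s + 9 = -4 — extraneous.
  s = 6: sqrt(9) = 3, while -s + 9 = 3 — valid.

s = 6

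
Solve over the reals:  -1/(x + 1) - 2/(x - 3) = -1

x = -0.3723 or x = 5.3723

Multiply both sides by (x + 1)(x - 3):
-(x - 3) - 2(x + 1) = -(x + 1)(x - 3).
Expand and collect terms: -x^2 + 5x + 2 = 0.
By the quadratic formula, x = (-5 +/- sqrt(33)) / -2, so x ~= -0.3723 or x ~= 5.3723.
Neither value makes a denominator zero (x != -1, x != 3), so both are valid.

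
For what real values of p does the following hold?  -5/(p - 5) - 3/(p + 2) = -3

p = -1.2116 or p = 6.8782

Multiply both sides by (p - 5)(p + 2):
-5(p + 2) - 3(p - 5) = -3(p - 5)(p + 2).
Expand and collect terms: -3p^2 + 17p + 25 = 0.
By the quadratic formula, p = (-17 +/- sqrt(589)) / -6, so p ~= -1.2116 or p ~= 6.8782.
Neither value makes a denominator zero (p != 5, p != -2), so both are valid.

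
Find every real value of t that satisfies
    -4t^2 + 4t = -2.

t = -0.366 or t = 1.366

Rearrange to standard form: -4t^2 + 4t + 2 = 0.
Discriminant: (4)^2 - 4*(-4)*2 = 48.
Quadratic formula: t = (-4 +/- sqrt(48)) / (-8).
So t = 1/2 - sqrt(3)/2 ~= -0.366 or t = 1/2 + sqrt(3)/2 ~= 1.366.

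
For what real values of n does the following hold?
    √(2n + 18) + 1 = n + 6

n = -1

Isolate the radical: √(2n + 18) = n + 5.
Square both sides: 2n + 18 = (n + 5)².
Expand and rearrange: n² + 8n + 7 = 0.
Solving gives n = -1 or n = -7.
Check each candidate in the original equation:
  n = -1: √(16) = 4, while n + 5 = 4 — valid.
  n = -7: √(4) = 2, while n + 5 = -2 — extraneous.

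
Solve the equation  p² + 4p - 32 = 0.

Factor: (p - 4)(p + 8) = 0.
So p = 4 or p = -8.

p = -8 or p = 4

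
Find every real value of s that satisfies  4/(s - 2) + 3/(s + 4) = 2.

Multiply both sides by (s - 2)(s + 4):
4(s + 4) + 3(s - 2) = 2(s - 2)(s + 4).
Expand and collect terms: 2s^2 - 3s - 26 = 0.
By the quadratic formula, s = (3 +/- sqrt(217)) / 4, so s ~= 4.4327 or s ~= -2.9327.
Neither value makes a denominator zero (s != 2, s != -4), so both are valid.

s = -2.9327 or s = 4.4327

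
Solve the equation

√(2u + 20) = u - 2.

u = 8

Square both sides: 2u + 20 = (u - 2)².
Expand and rearrange: u² - 6u - 16 = 0.
Solving gives u = 8 or u = -2.
Check each candidate in the original equation:
  u = 8: √(36) = 6, while u - 2 = 6 — valid.
  u = -2: √(16) = 4, while u - 2 = -4 — extraneous.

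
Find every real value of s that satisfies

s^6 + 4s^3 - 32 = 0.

s = -2 or s = 1.5874

Let u = s^3. The equation becomes u^2 + 4u - 32 = 0.
Factor: (u - 4)(u + 8) = 0, so u = 4 or u = -8.
s^3 = 4 gives s = (4)^(1/3) ~= 1.5874.
s^3 = -8 gives s = -2.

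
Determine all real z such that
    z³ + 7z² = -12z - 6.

z = -4.7321 or z = -1.2679 or z = -1

Rearrange: z³ + 7z² + 12z + 6 = 0.
Possible rational roots are divisors of 6. Testing z = -1 gives 0, so (z + 1) is a factor.
Divide: z³ + 7z² + 12z + 6 = (z + 1)(z² + 6z + 6).
Apply the quadratic formula to z² + 6z + 6 = 0: z = (-6 ± √12)/2, i.e. z ≈ -1.2679 or z ≈ -4.7321.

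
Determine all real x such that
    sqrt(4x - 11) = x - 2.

Square both sides: 4x - 11 = (x - 2)^2.
Expand and rearrange: x^2 - 8x + 15 = 0.
Solving gives x = 5 or x = 3.
Check each candidate in the original equation:
  x = 5: sqrt(9) = 3, while x - 2 = 3 — valid.
  x = 3: sqrt(1) = 1, while x - 2 = 1 — valid.

x = 3 or x = 5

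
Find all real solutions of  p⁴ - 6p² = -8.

Let u = p². The equation becomes u² - 6u + 8 = 0.
Factor: (u - 4)(u - 2) = 0, so u = 4 or u = 2.
p² = 4 gives p = ±2.
p² = 2 gives p = ±√(2) ≈ ±1.4142.

p = -2 or p = -1.4142 or p = 1.4142 or p = 2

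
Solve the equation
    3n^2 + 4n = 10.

Rearrange to standard form: 3n^2 + 4n - 10 = 0.
Discriminant: (4)^2 - 4*3*(-10) = 136.
Quadratic formula: n = (-4 +/- sqrt(136)) / 6.
So n = -2/3 + sqrt(34)/3 ~= 1.277 or n = -sqrt(34)/3 - 2/3 ~= -2.6103.

n = -2.6103 or n = 1.277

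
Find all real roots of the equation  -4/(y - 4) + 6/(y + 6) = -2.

Multiply both sides by (y - 4)(y + 6):
-4(y + 6) + 6(y - 4) = -2(y - 4)(y + 6).
Expand and collect terms: -2y² - 6y + 96 = 0.
By the quadratic formula, y = (6 ± √804) / -4, so y ≈ -8.5887 or y ≈ 5.5887.
Neither value makes a denominator zero (y ≠ 4, y ≠ -6), so both are valid.

y = -8.5887 or y = 5.5887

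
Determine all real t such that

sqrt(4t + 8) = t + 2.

t = -2 or t = 2

Square both sides: 4t + 8 = (t + 2)^2.
Expand and rearrange: t^2 - 4 = 0.
Solving gives t = 2 or t = -2.
Check each candidate in the original equation:
  t = 2: sqrt(16) = 4, while t + 2 = 4 — valid.
  t = -2: sqrt(0) = 0, while t + 2 = 0 — valid.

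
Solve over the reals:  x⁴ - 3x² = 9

Let u = x². The equation becomes u² - 3u - 9 = 0.
By the quadratic formula, u = 3/2 + 3·√(5)/2 or u = 3/2 - 3·√(5)/2.
x² = 3/2 + 3·√(5)/2 gives x = ±√(3/2 + 3·√(5)/2) ≈ ±2.2032.
x² = 3/2 - 3·√(5)/2 < 0 has no real solution.

x = -2.2032 or x = 2.2032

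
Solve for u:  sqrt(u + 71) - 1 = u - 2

Isolate the radical: sqrt(u + 71) = u - 1.
Square both sides: u + 71 = (u - 1)^2.
Expand and rearrange: u^2 - 3u - 70 = 0.
Solving gives u = 10 or u = -7.
Check each candidate in the original equation:
  u = 10: sqrt(81) = 9, while u - 1 = 9 — valid.
  u = -7: sqrt(64) = 8, while u - 1 = -8 — extraneous.

u = 10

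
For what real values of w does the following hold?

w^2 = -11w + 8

Rearrange to standard form: w^2 + 11w - 8 = 0.
Discriminant: (11)^2 - 4*1*(-8) = 153.
Quadratic formula: w = (-11 +/- sqrt(153)) / 2.
So w = -11/2 + 3*sqrt(17)/2 ~= 0.6847 or w = -3*sqrt(17)/2 - 11/2 ~= -11.6847.

w = -11.6847 or w = 0.6847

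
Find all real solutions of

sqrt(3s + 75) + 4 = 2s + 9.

Isolate the radical: sqrt(3s + 75) = 2s + 5.
Square both sides: 3s + 75 = (2s + 5)^2.
Expand and rearrange: 4s^2 + 17s - 50 = 0.
Solving gives s = 2 or s = -6.25.
Check each candidate in the original equation:
  s = 2: sqrt(81) = 9, while 2s + 5 = 9 — valid.
  s = -6.25: sqrt(56.25) = 7.5, while 2s + 5 = -7.5 — extraneous.

s = 2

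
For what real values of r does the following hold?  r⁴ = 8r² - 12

r = -2.4495 or r = -1.4142 or r = 1.4142 or r = 2.4495

Let u = r². The equation becomes u² - 8u + 12 = 0.
Factor: (u - 6)(u - 2) = 0, so u = 6 or u = 2.
r² = 6 gives r = ±√(6) ≈ ±2.4495.
r² = 2 gives r = ±√(2) ≈ ±1.4142.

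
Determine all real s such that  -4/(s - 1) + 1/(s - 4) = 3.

s = -0.2361 or s = 4.2361

Multiply both sides by (s - 1)(s - 4):
-4(s - 4) + (s - 1) = 3(s - 1)(s - 4).
Expand and collect terms: 3s² - 12s - 3 = 0.
By the quadratic formula, s = (12 ± √180) / 6, so s ≈ 4.2361 or s ≈ -0.2361.
Neither value makes a denominator zero (s ≠ 1, s ≠ 4), so both are valid.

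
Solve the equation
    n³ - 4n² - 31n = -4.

n = -4 or n = 0.127 or n = 7.873

Rearrange: n³ - 4n² - 31n + 4 = 0.
Possible rational roots are divisors of 4. Testing n = -4 gives 0, so (n + 4) is a factor.
Divide: n³ - 4n² - 31n + 4 = (n + 4)(n² - 8n + 1).
Apply the quadratic formula to n² - 8n + 1 = 0: n = (8 ± √60)/2, i.e. n ≈ 7.873 or n ≈ 0.127.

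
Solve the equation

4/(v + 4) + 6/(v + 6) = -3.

Multiply both sides by (v + 4)(v + 6):
4(v + 6) + 6(v + 4) = -3(v + 4)(v + 6).
Expand and collect terms: -3v^2 - 40v - 120 = 0.
By the quadratic formula, v = (40 +/- sqrt(160)) / -6, so v ~= -8.7749 or v ~= -4.5585.
Neither value makes a denominator zero (v != -4, v != -6), so both are valid.

v = -8.7749 or v = -4.5585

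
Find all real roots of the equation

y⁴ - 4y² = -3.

y = -1.7321 or y = -1 or y = 1 or y = 1.7321

Let u = y². The equation becomes u² - 4u + 3 = 0.
Factor: (u - 3)(u - 1) = 0, so u = 3 or u = 1.
y² = 3 gives y = ±√(3) ≈ ±1.7321.
y² = 1 gives y = ±1.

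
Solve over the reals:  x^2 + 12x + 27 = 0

x = -9 or x = -3

Factor: (x + 9)(x + 3) = 0.
So x = -9 or x = -3.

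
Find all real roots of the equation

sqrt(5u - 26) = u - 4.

Square both sides: 5u - 26 = (u - 4)^2.
Expand and rearrange: u^2 - 13u + 42 = 0.
Solving gives u = 7 or u = 6.
Check each candidate in the original equation:
  u = 7: sqrt(9) = 3, while u - 4 = 3 — valid.
  u = 6: sqrt(4) = 2, while u - 4 = 2 — valid.

u = 6 or u = 7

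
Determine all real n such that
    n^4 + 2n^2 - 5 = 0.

n = -1.2039 or n = 1.2039

Let u = n^2. The equation becomes u^2 + 2u - 5 = 0.
By the quadratic formula, u = -1 + sqrt(6) or u = -sqrt(6) - 1.
n^2 = -1 + sqrt(6) gives n = +/-sqrt(-1 + sqrt(6)) ~= +/-1.2039.
n^2 = -sqrt(6) - 1 < 0 has no real solution.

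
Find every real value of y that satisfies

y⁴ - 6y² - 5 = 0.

Let u = y². The equation becomes u² - 6u - 5 = 0.
By the quadratic formula, u = 3 + √(14) or u = 3 - √(14).
y² = 3 + √(14) gives y = ±√(3 + √(14)) ≈ ±2.5965.
y² = 3 - √(14) < 0 has no real solution.

y = -2.5965 or y = 2.5965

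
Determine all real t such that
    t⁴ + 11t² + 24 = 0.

No real solutions.

Let u = t². The equation becomes u² + 11u + 24 = 0.
Factor: (u + 8)(u + 3) = 0, so u = -8 or u = -3.
t² = -8 < 0 has no real solution.
t² = -3 < 0 has no real solution.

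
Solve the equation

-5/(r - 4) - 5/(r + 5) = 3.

Multiply both sides by (r - 4)(r + 5):
-5(r + 5) - 5(r - 4) = 3(r - 4)(r + 5).
Expand and collect terms: 3r² + 13r - 55 = 0.
By the quadratic formula, r = (-13 ± √829) / 6, so r ≈ 2.6321 or r ≈ -6.9654.
Neither value makes a denominator zero (r ≠ 4, r ≠ -5), so both are valid.

r = -6.9654 or r = 2.6321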